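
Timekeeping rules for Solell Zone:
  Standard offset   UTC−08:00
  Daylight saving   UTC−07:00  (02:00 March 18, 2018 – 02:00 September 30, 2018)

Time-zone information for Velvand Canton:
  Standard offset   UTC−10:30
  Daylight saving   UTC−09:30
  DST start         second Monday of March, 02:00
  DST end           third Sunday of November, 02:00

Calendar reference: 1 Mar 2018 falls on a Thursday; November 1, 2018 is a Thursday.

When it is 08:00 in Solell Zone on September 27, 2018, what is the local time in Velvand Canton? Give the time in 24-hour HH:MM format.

05:30

September 27, 2018 falls between 18 March and 30 September, so daylight saving is in effect and Solell Zone is at UTC−07:00.
08:00 Solell Zone + 7h = 15:00 UTC.
1 March 2018 is a Thursday, so the first Monday is March 5 and the second is March 12.
1 November 2018 is a Thursday, so the first Sunday is November 4 and the third is November 18.
At the standard offset (UTC−10:30), 15:00 UTC − 10h30m = 04:30 Velvand Canton standard time.
Daylight saving runs 12 March – 18 November; the standard-time date in Velvand Canton, September 27, 2018, is inside that window, so Velvand Canton is at UTC−09:30.
15:00 UTC − 9h30m = 05:30 Velvand Canton.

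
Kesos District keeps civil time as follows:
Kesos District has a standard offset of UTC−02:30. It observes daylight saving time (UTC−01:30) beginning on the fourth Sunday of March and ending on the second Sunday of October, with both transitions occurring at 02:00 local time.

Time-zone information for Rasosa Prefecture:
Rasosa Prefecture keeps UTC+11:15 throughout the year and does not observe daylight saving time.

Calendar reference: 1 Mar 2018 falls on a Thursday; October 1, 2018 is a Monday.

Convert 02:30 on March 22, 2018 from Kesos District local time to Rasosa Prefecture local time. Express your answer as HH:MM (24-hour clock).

16:15

1 March 2018 is a Thursday, so the first Sunday is March 4 and the fourth is March 25.
1 October 2018 is a Monday, so the first Sunday is October 7 and the second is October 14.
March 22, 2018 is outside the daylight-saving period (25 March – 14 October), so Kesos District is on standard time, UTC−02:30.
02:30 Kesos District + 2h30m = 05:00 UTC.
Rasosa Prefecture stays on UTC+11:15 all year.
05:00 UTC + 11h15m = 16:15 Rasosa Prefecture.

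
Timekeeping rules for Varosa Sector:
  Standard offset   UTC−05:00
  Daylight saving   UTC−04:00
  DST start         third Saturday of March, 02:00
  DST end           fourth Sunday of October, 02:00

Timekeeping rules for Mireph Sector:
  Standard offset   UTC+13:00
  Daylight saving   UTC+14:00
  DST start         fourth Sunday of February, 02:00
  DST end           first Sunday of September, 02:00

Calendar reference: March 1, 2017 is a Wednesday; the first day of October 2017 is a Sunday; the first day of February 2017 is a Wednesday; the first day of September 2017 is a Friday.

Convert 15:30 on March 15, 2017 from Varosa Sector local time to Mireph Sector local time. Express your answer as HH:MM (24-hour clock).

10:30

1 March 2017 is a Wednesday, so the first Saturday is March 4 and the third is March 18.
1 October 2017 is a Sunday, so the first Sunday is October 1 and the fourth is October 22.
Daylight saving runs 18 March – 22 October; March 15, 2017 is outside that window, so Varosa Sector is on standard time at UTC−05:00.
15:30 Varosa Sector + 5h = 20:30 UTC.
1 February 2017 is a Wednesday, so the first Sunday is February 5 and the fourth is February 26.
1 September 2017 is a Friday, so the first Sunday is September 3.
At the standard offset (UTC+13:00), 20:30 UTC + 13h = 09:30 Mireph Sector standard time (rolling into the next day, 16 March 2017).
The standard-time date in Mireph Sector, March 16, 2017, falls between 26 February and 3 September, so daylight saving is in effect and Mireph Sector is at UTC+14:00.
20:30 UTC + 14h = 10:30 Mireph Sector (rolling into the next day, 16 March 2017).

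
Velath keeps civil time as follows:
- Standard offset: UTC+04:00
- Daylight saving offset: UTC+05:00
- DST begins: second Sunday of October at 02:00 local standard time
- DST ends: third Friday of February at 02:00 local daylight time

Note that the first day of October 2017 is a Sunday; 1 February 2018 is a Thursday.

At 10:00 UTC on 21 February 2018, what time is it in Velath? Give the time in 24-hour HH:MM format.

14:00

1 October 2017 is a Sunday, so the first Sunday is October 1 and the second is October 8.
1 February 2018 is a Thursday, so the first Friday is February 2 and the third is February 16.
At the standard offset (UTC+04:00), 10:00 UTC + 4h = 14:00 Velath standard time.
The standard-time date in Velath, 21 February 2018, does not fall between 8 October 2017 and 16 February 2018, so daylight saving is not in effect and Velath is at UTC+04:00.
10:00 UTC + 4h = 14:00 local.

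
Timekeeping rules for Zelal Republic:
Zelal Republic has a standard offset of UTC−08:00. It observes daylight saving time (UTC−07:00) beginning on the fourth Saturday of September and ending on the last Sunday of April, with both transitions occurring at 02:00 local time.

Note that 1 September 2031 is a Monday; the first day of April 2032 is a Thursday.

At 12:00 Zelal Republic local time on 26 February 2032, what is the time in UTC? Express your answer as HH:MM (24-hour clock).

19:00

1 September 2031 is a Monday, so the first Saturday is September 6 and the fourth is September 27.
1 April 2032 is a Thursday, so Sundays fall on 4, 11, 18, 25; the last is April 25.
26 February 2032 lies within the daylight-saving period (27 September 2031 – 25 April 2032), so Zelal Republic is on daylight time, UTC−07:00.
12:00 local + 7h = 19:00 UTC.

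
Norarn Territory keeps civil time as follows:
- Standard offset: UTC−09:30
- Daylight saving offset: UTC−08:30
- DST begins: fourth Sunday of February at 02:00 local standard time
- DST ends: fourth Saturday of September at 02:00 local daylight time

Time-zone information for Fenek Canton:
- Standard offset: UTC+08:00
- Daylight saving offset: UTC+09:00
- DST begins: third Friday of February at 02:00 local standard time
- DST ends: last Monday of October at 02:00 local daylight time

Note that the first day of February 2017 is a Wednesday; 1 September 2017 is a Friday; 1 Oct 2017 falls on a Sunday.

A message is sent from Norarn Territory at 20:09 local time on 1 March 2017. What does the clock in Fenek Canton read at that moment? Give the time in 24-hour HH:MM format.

1 February 2017 is a Wednesday, so the first Sunday is February 5 and the fourth is February 26.
1 September 2017 is a Friday, so the first Saturday is September 2 and the fourth is September 23.
Daylight saving runs 26 February – 23 September; 1 March 2017 is inside that window, so Norarn Territory is at UTC−08:30.
20:09 Norarn Territory + 8h30m = 04:39 UTC (rolling into the next day, 2 March 2017).
1 February 2017 is a Wednesday, so the first Friday is February 3 and the third is February 17.
1 October 2017 is a Sunday, so Mondays fall on 2, 9, 16, 23, 30; the last is October 30.
At the standard offset (UTC+08:00), 04:39 UTC + 8h = 12:39 Fenek Canton standard time.
The standard-time date in Fenek Canton, 2 March 2017, lies within the daylight-saving period (17 February – 30 October), so Fenek Canton is on daylight time, UTC+09:00.
04:39 UTC + 9h = 13:39 Fenek Canton.

13:39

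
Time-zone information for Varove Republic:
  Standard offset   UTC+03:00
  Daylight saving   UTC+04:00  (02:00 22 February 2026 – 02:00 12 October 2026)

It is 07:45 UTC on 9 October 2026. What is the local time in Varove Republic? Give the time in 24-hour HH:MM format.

At the standard offset (UTC+03:00), 07:45 UTC + 3h = 10:45 Varove Republic standard time.
The standard-time date in Varove Republic, 9 October 2026, lies within the daylight-saving period (22 February – 12 October), so Varove Republic is on daylight time, UTC+04:00.
07:45 UTC + 4h = 11:45 local.

11:45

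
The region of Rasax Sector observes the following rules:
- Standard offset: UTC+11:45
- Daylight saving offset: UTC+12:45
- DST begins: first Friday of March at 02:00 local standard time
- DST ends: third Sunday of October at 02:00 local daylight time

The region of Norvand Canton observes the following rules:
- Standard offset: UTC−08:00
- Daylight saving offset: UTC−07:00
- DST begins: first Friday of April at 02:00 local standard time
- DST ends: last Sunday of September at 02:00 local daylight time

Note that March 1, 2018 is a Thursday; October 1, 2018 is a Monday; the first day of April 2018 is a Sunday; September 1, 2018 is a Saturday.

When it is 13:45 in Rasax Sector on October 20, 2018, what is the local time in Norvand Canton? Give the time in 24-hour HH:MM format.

1 March 2018 is a Thursday, so the first Friday is March 2.
1 October 2018 is a Monday, so the first Sunday is October 7 and the third is October 21.
October 20, 2018 lies within the daylight-saving period (2 March – 21 October), so Rasax Sector is on daylight time, UTC+12:45.
13:45 Rasax Sector − 12h45m = 01:00 UTC.
1 April 2018 is a Sunday, so the first Friday is April 6.
1 September 2018 is a Saturday, so Sundays fall on 2, 9, 16, 23, 30; the last is September 30.
At the standard offset (UTC−08:00), 01:00 UTC − 8h = 17:00 Norvand Canton standard time (rolling into the previous day, 19 October 2018).
The standard-time date in Norvand Canton, October 19, 2018, is outside the daylight-saving period (6 April – 30 September), so Norvand Canton is on standard time, UTC−08:00.
01:00 UTC − 8h = 17:00 Norvand Canton (rolling into the previous day, 19 October 2018).

17:00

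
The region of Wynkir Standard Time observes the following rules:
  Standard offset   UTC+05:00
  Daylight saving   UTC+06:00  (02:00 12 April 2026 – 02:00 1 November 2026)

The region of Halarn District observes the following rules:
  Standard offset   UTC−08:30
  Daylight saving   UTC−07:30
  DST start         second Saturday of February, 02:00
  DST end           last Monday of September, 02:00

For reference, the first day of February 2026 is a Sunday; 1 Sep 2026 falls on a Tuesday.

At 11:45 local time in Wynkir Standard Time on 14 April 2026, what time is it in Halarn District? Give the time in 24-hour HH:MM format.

14 April 2026 falls between 12 April and 1 November, so daylight saving is in effect and Wynkir Standard Time is at UTC+06:00.
11:45 Wynkir Standard Time − 6h = 05:45 UTC.
1 February 2026 is a Sunday, so the first Saturday is February 7 and the second is February 14.
1 September 2026 is a Tuesday, so Mondays fall on 7, 14, 21, 28; the last is September 28.
At the standard offset (UTC−08:30), 05:45 UTC − 8h30m = 21:15 Halarn District standard time (rolling into the previous day, 13 April 2026).
The standard-time date in Halarn District, 13 April 2026, falls between 14 February and 28 September, so daylight saving is in effect and Halarn District is at UTC−07:30.
05:45 UTC − 7h30m = 22:15 Halarn District (rolling into the previous day, 13 April 2026).

22:15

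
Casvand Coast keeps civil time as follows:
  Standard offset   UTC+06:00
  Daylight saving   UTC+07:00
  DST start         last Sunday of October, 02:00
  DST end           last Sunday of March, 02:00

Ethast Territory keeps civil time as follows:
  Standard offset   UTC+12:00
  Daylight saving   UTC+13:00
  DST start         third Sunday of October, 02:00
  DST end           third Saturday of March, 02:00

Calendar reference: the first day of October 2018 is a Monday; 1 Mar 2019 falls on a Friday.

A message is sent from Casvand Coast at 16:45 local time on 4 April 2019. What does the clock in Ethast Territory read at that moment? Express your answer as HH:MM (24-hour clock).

1 October 2018 is a Monday, so Sundays fall on 7, 14, 21, 28; the last is October 28.
1 March 2019 is a Friday, so Sundays fall on 3, 10, 17, 24, 31; the last is March 31.
4 April 2019 does not fall between 28 October 2018 and 31 March 2019, so daylight saving is not in effect and Casvand Coast is at UTC+06:00.
16:45 Casvand Coast − 6h = 10:45 UTC.
1 October 2018 is a Monday, so the first Sunday is October 7 and the third is October 21.
1 March 2019 is a Friday, so the first Saturday is March 2 and the third is March 16.
At the standard offset (UTC+12:00), 10:45 UTC + 12h = 22:45 Ethast Territory standard time.
Daylight saving runs 21 October 2018 – 16 March 2019; the standard-time date in Ethast Territory, 4 April 2019, is outside that window, so Ethast Territory is on standard time at UTC+12:00.
10:45 UTC + 12h = 22:45 Ethast Territory.

22:45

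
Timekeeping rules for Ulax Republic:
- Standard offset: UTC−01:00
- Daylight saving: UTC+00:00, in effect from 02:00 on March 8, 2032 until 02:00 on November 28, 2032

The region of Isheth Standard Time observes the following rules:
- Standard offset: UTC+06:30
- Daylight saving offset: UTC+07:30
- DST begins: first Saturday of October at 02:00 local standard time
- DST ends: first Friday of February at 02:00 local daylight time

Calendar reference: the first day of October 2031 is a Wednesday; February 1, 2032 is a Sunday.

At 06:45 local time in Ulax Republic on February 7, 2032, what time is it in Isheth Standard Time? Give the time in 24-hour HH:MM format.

February 7, 2032 is outside the daylight-saving period (8 March – 28 November), so Ulax Republic is on standard time, UTC−01:00.
06:45 Ulax Republic + 1h = 07:45 UTC.
1 October 2031 is a Wednesday, so the first Saturday is October 4.
1 February 2032 is a Sunday, so the first Friday is February 6.
At the standard offset (UTC+06:30), 07:45 UTC + 6h30m = 14:15 Isheth Standard Time standard time.
Daylight saving runs 4 October 2031 – 6 February 2032; the standard-time date in Isheth Standard Time, February 7, 2032, is outside that window, so Isheth Standard Time is on standard time at UTC+06:30.
07:45 UTC + 6h30m = 14:15 Isheth Standard Time.

14:15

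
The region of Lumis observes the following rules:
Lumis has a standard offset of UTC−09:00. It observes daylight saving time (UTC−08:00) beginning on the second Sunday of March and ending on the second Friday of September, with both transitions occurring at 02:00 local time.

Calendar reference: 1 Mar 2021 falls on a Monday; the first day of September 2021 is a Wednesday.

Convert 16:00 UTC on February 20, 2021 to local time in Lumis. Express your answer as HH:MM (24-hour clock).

1 March 2021 is a Monday, so the first Sunday is March 7 and the second is March 14.
1 September 2021 is a Wednesday, so the first Friday is September 3 and the second is September 10.
At the standard offset (UTC−09:00), 16:00 UTC − 9h = 07:00 Lumis standard time.
Daylight saving runs 14 March – 10 September; the standard-time date in Lumis, February 20, 2021, is outside that window, so Lumis is on standard time at UTC−09:00.
16:00 UTC − 9h = 07:00 local.

07:00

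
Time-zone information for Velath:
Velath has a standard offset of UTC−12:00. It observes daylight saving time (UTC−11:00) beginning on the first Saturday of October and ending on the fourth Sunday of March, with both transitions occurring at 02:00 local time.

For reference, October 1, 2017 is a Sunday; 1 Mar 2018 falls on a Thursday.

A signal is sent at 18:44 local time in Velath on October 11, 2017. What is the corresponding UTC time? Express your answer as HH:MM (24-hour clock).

1 October 2017 is a Sunday, so the first Saturday is October 7.
1 March 2018 is a Thursday, so the first Sunday is March 4 and the fourth is March 25.
October 11, 2017 lies within the daylight-saving period (7 October 2017 – 25 March 2018), so Velath is on daylight time, UTC−11:00.
18:44 local + 11h = 05:44 UTC (rolling into the next day, 12 October 2017).

05:44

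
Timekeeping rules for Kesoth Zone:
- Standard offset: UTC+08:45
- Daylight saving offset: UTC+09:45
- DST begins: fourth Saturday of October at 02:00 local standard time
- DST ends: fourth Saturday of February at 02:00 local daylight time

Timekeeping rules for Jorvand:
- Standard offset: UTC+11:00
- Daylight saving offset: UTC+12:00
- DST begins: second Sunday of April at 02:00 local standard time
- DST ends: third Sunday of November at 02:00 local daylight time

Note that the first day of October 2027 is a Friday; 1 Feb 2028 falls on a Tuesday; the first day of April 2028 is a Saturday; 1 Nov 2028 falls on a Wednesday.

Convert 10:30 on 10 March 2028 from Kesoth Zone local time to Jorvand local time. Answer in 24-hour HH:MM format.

1 October 2027 is a Friday, so the first Saturday is October 2 and the fourth is October 23.
1 February 2028 is a Tuesday, so the first Saturday is February 5 and the fourth is February 26.
10 March 2028 is outside the daylight-saving period (23 October 2027 – 26 February 2028), so Kesoth Zone is on standard time, UTC+08:45.
10:30 Kesoth Zone − 8h45m = 01:45 UTC.
1 April 2028 is a Saturday, so the first Sunday is April 2 and the second is April 9.
1 November 2028 is a Wednesday, so the first Sunday is November 5 and the third is November 19.
At the standard offset (UTC+11:00), 01:45 UTC + 11h = 12:45 Jorvand standard time.
The standard-time date in Jorvand, 10 March 2028, is outside the daylight-saving period (9 April – 19 November), so Jorvand is on standard time, UTC+11:00.
01:45 UTC + 11h = 12:45 Jorvand.

12:45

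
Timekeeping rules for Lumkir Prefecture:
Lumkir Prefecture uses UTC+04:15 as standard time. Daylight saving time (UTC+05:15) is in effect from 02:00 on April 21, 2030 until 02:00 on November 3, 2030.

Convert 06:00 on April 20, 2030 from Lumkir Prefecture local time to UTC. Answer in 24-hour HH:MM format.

April 20, 2030 does not fall between 21 April and 3 November, so daylight saving is not in effect and Lumkir Prefecture is at UTC+04:15.
06:00 local − 4h15m = 01:45 UTC.

01:45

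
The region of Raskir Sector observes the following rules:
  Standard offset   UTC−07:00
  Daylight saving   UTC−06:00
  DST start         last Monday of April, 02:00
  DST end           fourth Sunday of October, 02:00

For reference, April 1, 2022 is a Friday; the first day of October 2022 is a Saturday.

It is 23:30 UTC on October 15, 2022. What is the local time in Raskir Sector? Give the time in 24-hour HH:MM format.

17:30

1 April 2022 is a Friday, so Mondays fall on 4, 11, 18, 25; the last is April 25.
1 October 2022 is a Saturday, so the first Sunday is October 2 and the fourth is October 23.
At the standard offset (UTC−07:00), 23:30 UTC − 7h = 16:30 Raskir Sector standard time.
The standard-time date in Raskir Sector, October 15, 2022, falls between 25 April and 23 October, so daylight saving is in effect and Raskir Sector is at UTC−06:00.
23:30 UTC − 6h = 17:30 local.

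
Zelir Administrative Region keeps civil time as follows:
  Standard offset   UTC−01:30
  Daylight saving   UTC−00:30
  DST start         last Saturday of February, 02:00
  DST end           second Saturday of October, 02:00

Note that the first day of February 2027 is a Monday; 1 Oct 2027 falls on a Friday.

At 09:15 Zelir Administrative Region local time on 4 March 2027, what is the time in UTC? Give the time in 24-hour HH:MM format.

09:45

1 February 2027 is a Monday, so Saturdays fall on 6, 13, 20, 27; the last is February 27.
1 October 2027 is a Friday, so the first Saturday is October 2 and the second is October 9.
4 March 2027 falls between 27 February and 9 October, so daylight saving is in effect and Zelir Administrative Region is at UTC−00:30.
09:15 local + 0h30m = 09:45 UTC.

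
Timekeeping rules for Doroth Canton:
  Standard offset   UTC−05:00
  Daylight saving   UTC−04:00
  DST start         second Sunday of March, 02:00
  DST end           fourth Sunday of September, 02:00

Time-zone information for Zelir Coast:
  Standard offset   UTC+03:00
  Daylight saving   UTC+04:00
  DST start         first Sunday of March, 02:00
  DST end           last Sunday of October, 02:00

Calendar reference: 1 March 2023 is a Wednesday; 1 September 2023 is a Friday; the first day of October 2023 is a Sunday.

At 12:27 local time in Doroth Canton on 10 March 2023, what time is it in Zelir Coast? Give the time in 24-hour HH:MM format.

1 March 2023 is a Wednesday, so the first Sunday is March 5 and the second is March 12.
1 September 2023 is a Friday, so the first Sunday is September 3 and the fourth is September 24.
Daylight saving runs 12 March – 24 September; 10 March 2023 is outside that window, so Doroth Canton is on standard time at UTC−05:00.
12:27 Doroth Canton + 5h = 17:27 UTC.
1 March 2023 is a Wednesday, so the first Sunday is March 5.
1 October 2023 is a Sunday, so Sundays fall on 1, 8, 15, 22, 29; the last is October 29.
At the standard offset (UTC+03:00), 17:27 UTC + 3h = 20:27 Zelir Coast standard time.
The standard-time date in Zelir Coast, 10 March 2023, falls between 5 March and 29 October, so daylight saving is in effect and Zelir Coast is at UTC+04:00.
17:27 UTC + 4h = 21:27 Zelir Coast.

21:27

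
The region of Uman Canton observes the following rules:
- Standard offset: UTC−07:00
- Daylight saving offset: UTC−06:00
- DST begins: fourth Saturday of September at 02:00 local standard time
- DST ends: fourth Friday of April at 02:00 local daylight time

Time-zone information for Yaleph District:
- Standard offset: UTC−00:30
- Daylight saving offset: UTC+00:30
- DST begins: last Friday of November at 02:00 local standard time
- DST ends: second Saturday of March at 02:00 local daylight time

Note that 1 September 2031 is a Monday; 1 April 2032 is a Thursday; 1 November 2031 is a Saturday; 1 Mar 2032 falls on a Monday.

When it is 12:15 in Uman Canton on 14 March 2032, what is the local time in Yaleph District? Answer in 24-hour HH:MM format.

17:45

1 September 2031 is a Monday, so the first Saturday is September 6 and the fourth is September 27.
1 April 2032 is a Thursday, so the first Friday is April 2 and the fourth is April 23.
14 March 2032 falls between 27 September 2031 and 23 April 2032, so daylight saving is in effect and Uman Canton is at UTC−06:00.
12:15 Uman Canton + 6h = 18:15 UTC.
1 November 2031 is a Saturday, so Fridays fall on 7, 14, 21, 28; the last is November 28.
1 March 2032 is a Monday, so the first Saturday is March 6 and the second is March 13.
At the standard offset (UTC−00:30), 18:15 UTC − 0h30m = 17:45 Yaleph District standard time.
The standard-time date in Yaleph District, 14 March 2032, is outside the daylight-saving period (28 November 2031 – 13 March 2032), so Yaleph District is on standard time, UTC−00:30.
18:15 UTC − 0h30m = 17:45 Yaleph District.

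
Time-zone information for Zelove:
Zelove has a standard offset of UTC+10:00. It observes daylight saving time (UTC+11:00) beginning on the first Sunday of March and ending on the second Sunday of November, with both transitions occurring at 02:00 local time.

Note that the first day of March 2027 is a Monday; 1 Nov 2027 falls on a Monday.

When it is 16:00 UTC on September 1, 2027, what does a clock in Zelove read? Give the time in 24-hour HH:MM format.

03:00

1 March 2027 is a Monday, so the first Sunday is March 7.
1 November 2027 is a Monday, so the first Sunday is November 7 and the second is November 14.
At the standard offset (UTC+10:00), 16:00 UTC + 10h = 02:00 Zelove standard time (rolling into the next day, 2 September 2027).
The standard-time date in Zelove, September 2, 2027, falls between 7 March and 14 November, so daylight saving is in effect and Zelove is at UTC+11:00.
16:00 UTC + 11h = 03:00 local (rolling into the next day, 2 September 2027).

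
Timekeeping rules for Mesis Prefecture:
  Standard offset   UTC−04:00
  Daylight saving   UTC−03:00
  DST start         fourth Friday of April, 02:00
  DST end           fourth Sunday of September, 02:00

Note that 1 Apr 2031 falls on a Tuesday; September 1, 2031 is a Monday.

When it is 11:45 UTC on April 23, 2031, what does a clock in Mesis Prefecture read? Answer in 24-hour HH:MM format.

07:45

1 April 2031 is a Tuesday, so the first Friday is April 4 and the fourth is April 25.
1 September 2031 is a Monday, so the first Sunday is September 7 and the fourth is September 28.
At the standard offset (UTC−04:00), 11:45 UTC − 4h = 07:45 Mesis Prefecture standard time.
The standard-time date in Mesis Prefecture, April 23, 2031, is outside the daylight-saving period (25 April – 28 September), so Mesis Prefecture is on standard time, UTC−04:00.
11:45 UTC − 4h = 07:45 local.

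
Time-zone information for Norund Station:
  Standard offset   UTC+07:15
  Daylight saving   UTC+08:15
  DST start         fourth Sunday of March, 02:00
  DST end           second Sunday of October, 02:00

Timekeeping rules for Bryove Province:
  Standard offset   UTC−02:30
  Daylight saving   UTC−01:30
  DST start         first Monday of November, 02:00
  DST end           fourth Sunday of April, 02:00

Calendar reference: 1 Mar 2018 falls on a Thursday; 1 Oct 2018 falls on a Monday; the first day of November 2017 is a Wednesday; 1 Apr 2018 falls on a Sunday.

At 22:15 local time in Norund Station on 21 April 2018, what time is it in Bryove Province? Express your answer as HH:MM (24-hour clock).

1 March 2018 is a Thursday, so the first Sunday is March 4 and the fourth is March 25.
1 October 2018 is a Monday, so the first Sunday is October 7 and the second is October 14.
21 April 2018 falls between 25 March and 14 October, so daylight saving is in effect and Norund Station is at UTC+08:15.
22:15 Norund Station − 8h15m = 14:00 UTC.
1 November 2017 is a Wednesday, so the first Monday is November 6.
1 April 2018 is a Sunday, so the first Sunday is April 1 and the fourth is April 22.
At the standard offset (UTC−02:30), 14:00 UTC − 2h30m = 11:30 Bryove Province standard time.
The standard-time date in Bryove Province, 21 April 2018, falls between 6 November 2017 and 22 April 2018, so daylight saving is in effect and Bryove Province is at UTC−01:30.
14:00 UTC − 1h30m = 12:30 Bryove Province.

12:30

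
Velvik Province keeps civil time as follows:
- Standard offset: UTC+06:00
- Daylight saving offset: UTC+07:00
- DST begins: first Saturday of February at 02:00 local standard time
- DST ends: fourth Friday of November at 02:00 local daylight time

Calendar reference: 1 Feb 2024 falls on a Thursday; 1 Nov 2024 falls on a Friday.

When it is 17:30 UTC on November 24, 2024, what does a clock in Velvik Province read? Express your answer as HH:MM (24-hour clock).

1 February 2024 is a Thursday, so the first Saturday is February 3.
1 November 2024 is a Friday, so the first Friday is November 1 and the fourth is November 22.
At the standard offset (UTC+06:00), 17:30 UTC + 6h = 23:30 Velvik Province standard time.
The standard-time date in Velvik Province, November 24, 2024, is outside the daylight-saving period (3 February – 22 November), so Velvik Province is on standard time, UTC+06:00.
17:30 UTC + 6h = 23:30 local.

23:30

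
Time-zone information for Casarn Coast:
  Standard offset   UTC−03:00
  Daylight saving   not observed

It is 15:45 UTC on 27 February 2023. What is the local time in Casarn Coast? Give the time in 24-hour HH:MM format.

Casarn Coast has no daylight saving, so its offset is UTC−03:00 year-round.
15:45 UTC − 3h = 12:45 local.

12:45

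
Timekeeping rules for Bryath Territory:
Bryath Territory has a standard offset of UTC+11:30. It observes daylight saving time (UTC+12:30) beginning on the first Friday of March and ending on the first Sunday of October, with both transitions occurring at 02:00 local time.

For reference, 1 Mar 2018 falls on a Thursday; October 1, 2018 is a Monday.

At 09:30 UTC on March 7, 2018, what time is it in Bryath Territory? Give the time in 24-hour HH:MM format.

22:00

1 March 2018 is a Thursday, so the first Friday is March 2.
1 October 2018 is a Monday, so the first Sunday is October 7.
At the standard offset (UTC+11:30), 09:30 UTC + 11h30m = 21:00 Bryath Territory standard time.
Daylight saving runs 2 March – 7 October; the standard-time date in Bryath Territory, March 7, 2018, is inside that window, so Bryath Territory is at UTC+12:30.
09:30 UTC + 12h30m = 22:00 local.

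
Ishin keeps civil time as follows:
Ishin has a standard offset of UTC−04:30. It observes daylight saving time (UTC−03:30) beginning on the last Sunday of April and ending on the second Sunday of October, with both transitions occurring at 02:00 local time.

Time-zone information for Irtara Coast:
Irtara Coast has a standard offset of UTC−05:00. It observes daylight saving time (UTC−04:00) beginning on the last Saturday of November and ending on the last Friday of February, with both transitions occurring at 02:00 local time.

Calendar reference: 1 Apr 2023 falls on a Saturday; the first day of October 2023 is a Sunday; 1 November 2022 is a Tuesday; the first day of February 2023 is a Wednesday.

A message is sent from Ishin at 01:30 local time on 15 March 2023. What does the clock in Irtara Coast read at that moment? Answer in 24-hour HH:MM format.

01:00

1 April 2023 is a Saturday, so Sundays fall on 2, 9, 16, 23, 30; the last is April 30.
1 October 2023 is a Sunday, so the first Sunday is October 1 and the second is October 8.
15 March 2023 is outside the daylight-saving period (30 April – 8 October), so Ishin is on standard time, UTC−04:30.
01:30 Ishin + 4h30m = 06:00 UTC.
1 November 2022 is a Tuesday, so Saturdays fall on 5, 12, 19, 26; the last is November 26.
1 February 2023 is a Wednesday, so Fridays fall on 3, 10, 17, 24; the last is February 24.
At the standard offset (UTC−05:00), 06:00 UTC − 5h = 01:00 Irtara Coast standard time.
The standard-time date in Irtara Coast, 15 March 2023, does not fall between 26 November 2022 and 24 February 2023, so daylight saving is not in effect and Irtara Coast is at UTC−05:00.
06:00 UTC − 5h = 01:00 Irtara Coast.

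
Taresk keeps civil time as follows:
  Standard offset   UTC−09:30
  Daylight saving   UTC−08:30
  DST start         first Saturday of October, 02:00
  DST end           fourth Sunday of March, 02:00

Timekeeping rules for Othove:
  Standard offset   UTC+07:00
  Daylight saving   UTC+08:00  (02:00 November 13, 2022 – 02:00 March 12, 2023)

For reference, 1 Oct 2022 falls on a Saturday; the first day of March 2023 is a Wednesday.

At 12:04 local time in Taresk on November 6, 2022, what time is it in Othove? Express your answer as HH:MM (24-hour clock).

03:34

1 October 2022 is a Saturday, so the first Saturday is October 1.
1 March 2023 is a Wednesday, so the first Sunday is March 5 and the fourth is March 26.
Daylight saving runs 1 October 2022 – 26 March 2023; November 6, 2022 is inside that window, so Taresk is at UTC−08:30.
12:04 Taresk + 8h30m = 20:34 UTC.
At the standard offset (UTC+07:00), 20:34 UTC + 7h = 03:34 Othove standard time (rolling into the next day, 7 November 2022).
The standard-time date in Othove, November 7, 2022, does not fall between 13 November 2022 and 12 March 2023, so daylight saving is not in effect and Othove is at UTC+07:00.
20:34 UTC + 7h = 03:34 Othove (rolling into the next day, 7 November 2022).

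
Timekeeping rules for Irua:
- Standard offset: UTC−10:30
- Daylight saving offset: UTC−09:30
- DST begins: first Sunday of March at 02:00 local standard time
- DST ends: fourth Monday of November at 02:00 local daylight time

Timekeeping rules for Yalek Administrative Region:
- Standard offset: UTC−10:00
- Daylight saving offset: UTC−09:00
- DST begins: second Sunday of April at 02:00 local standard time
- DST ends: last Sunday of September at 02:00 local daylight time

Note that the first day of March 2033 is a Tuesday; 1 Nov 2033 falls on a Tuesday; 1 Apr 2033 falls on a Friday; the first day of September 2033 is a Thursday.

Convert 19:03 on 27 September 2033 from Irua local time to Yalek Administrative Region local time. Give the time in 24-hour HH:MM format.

1 March 2033 is a Tuesday, so the first Sunday is March 6.
1 November 2033 is a Tuesday, so the first Monday is November 7 and the fourth is November 28.
Daylight saving runs 6 March – 28 November; 27 September 2033 is inside that window, so Irua is at UTC−09:30.
19:03 Irua + 9h30m = 04:33 UTC (rolling into the next day, 28 September 2033).
1 April 2033 is a Friday, so the first Sunday is April 3 and the second is April 10.
1 September 2033 is a Thursday, so Sundays fall on 4, 11, 18, 25; the last is September 25.
At the standard offset (UTC−10:00), 04:33 UTC − 10h = 18:33 Yalek Administrative Region standard time (rolling into the previous day, 27 September 2033).
Daylight saving runs 10 April – 25 September; the standard-time date in Yalek Administrative Region, 27 September 2033, is outside that window, so Yalek Administrative Region is on standard time at UTC−10:00.
04:33 UTC − 10h = 18:33 Yalek Administrative Region (rolling into the previous day, 27 September 2033).

18:33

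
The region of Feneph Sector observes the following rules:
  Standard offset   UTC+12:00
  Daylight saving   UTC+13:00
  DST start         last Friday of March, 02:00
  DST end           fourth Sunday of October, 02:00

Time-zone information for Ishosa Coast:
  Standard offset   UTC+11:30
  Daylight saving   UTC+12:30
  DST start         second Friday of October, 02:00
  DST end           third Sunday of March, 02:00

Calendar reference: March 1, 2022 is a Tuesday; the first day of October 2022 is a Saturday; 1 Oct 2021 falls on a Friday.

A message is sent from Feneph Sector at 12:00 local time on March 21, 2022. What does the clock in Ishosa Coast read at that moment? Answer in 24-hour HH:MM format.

1 March 2022 is a Tuesday, so Fridays fall on 4, 11, 18, 25; the last is March 25.
1 October 2022 is a Saturday, so the first Sunday is October 2 and the fourth is October 23.
March 21, 2022 is outside the daylight-saving period (25 March – 23 October), so Feneph Sector is on standard time, UTC+12:00.
12:00 Feneph Sector − 12h = 00:00 UTC.
1 October 2021 is a Friday, so the first Friday is October 1 and the second is October 8.
1 March 2022 is a Tuesday, so the first Sunday is March 6 and the third is March 20.
At the standard offset (UTC+11:30), 00:00 UTC + 11h30m = 11:30 Ishosa Coast standard time.
The standard-time date in Ishosa Coast, March 21, 2022, is outside the daylight-saving period (8 October 2021 – 20 March 2022), so Ishosa Coast is on standard time, UTC+11:30.
00:00 UTC + 11h30m = 11:30 Ishosa Coast.

11:30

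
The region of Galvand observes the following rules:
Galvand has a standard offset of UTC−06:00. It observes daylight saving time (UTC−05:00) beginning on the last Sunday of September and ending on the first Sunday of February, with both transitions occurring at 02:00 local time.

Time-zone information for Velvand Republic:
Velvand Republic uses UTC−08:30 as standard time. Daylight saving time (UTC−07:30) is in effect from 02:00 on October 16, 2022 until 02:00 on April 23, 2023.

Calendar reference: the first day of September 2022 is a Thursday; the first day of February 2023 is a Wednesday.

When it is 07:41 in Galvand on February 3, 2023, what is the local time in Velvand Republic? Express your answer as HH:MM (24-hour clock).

05:11

1 September 2022 is a Thursday, so Sundays fall on 4, 11, 18, 25; the last is September 25.
1 February 2023 is a Wednesday, so the first Sunday is February 5.
February 3, 2023 falls between 25 September 2022 and 5 February 2023, so daylight saving is in effect and Galvand is at UTC−05:00.
07:41 Galvand + 5h = 12:41 UTC.
At the standard offset (UTC−08:30), 12:41 UTC − 8h30m = 04:11 Velvand Republic standard time.
Daylight saving runs 16 October 2022 – 23 April 2023; the standard-time date in Velvand Republic, February 3, 2023, is inside that window, so Velvand Republic is at UTC−07:30.
12:41 UTC − 7h30m = 05:11 Velvand Republic.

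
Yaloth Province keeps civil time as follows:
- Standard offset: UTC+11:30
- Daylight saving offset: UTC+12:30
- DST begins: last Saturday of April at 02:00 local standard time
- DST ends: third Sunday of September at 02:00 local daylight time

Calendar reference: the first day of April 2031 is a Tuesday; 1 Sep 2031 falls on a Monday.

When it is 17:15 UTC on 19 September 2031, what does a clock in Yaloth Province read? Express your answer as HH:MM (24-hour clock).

1 April 2031 is a Tuesday, so Saturdays fall on 5, 12, 19, 26; the last is April 26.
1 September 2031 is a Monday, so the first Sunday is September 7 and the third is September 21.
At the standard offset (UTC+11:30), 17:15 UTC + 11h30m = 04:45 Yaloth Province standard time (rolling into the next day, 20 September 2031).
Daylight saving runs 26 April – 21 September; the standard-time date in Yaloth Province, 20 September 2031, is inside that window, so Yaloth Province is at UTC+12:30.
17:15 UTC + 12h30m = 05:45 local (rolling into the next day, 20 September 2031).

05:45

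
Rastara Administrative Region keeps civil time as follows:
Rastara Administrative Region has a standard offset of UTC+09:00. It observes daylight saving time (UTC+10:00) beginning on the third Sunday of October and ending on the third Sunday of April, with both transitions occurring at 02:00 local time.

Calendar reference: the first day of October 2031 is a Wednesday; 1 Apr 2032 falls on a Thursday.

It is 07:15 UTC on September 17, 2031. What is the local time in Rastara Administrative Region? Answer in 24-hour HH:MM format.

16:15

1 October 2031 is a Wednesday, so the first Sunday is October 5 and the third is October 19.
1 April 2032 is a Thursday, so the first Sunday is April 4 and the third is April 18.
At the standard offset (UTC+09:00), 07:15 UTC + 9h = 16:15 Rastara Administrative Region standard time.
The standard-time date in Rastara Administrative Region, September 17, 2031, does not fall between 19 October 2031 and 18 April 2032, so daylight saving is not in effect and Rastara Administrative Region is at UTC+09:00.
07:15 UTC + 9h = 16:15 local.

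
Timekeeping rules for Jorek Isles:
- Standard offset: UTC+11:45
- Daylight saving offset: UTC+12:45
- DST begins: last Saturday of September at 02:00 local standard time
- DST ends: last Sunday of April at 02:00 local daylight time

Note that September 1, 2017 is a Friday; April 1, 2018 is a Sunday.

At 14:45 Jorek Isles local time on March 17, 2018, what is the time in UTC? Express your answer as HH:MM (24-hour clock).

02:00

1 September 2017 is a Friday, so Saturdays fall on 2, 9, 16, 23, 30; the last is September 30.
1 April 2018 is a Sunday, so Sundays fall on 1, 8, 15, 22, 29; the last is April 29.
March 17, 2018 falls between 30 September 2017 and 29 April 2018, so daylight saving is in effect and Jorek Isles is at UTC+12:45.
14:45 local − 12h45m = 02:00 UTC.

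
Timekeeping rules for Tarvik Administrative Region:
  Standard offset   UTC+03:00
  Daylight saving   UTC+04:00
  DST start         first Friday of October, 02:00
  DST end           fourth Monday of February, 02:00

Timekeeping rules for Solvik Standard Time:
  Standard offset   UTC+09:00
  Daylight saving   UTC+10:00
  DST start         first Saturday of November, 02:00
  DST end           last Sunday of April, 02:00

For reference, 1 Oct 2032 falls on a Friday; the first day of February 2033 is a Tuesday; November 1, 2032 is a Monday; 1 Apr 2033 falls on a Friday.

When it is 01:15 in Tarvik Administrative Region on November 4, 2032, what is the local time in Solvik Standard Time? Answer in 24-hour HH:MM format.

06:15

1 October 2032 is a Friday, so the first Friday is October 1.
1 February 2033 is a Tuesday, so the first Monday is February 7 and the fourth is February 28.
November 4, 2032 lies within the daylight-saving period (1 October 2032 – 28 February 2033), so Tarvik Administrative Region is on daylight time, UTC+04:00.
01:15 Tarvik Administrative Region − 4h = 21:15 UTC (rolling into the previous day, 3 November 2032).
1 November 2032 is a Monday, so the first Saturday is November 6.
1 April 2033 is a Friday, so Sundays fall on 3, 10, 17, 24; the last is April 24.
At the standard offset (UTC+09:00), 21:15 UTC + 9h = 06:15 Solvik Standard Time standard time (rolling into the next day, 4 November 2032).
The standard-time date in Solvik Standard Time, November 4, 2032, is outside the daylight-saving period (6 November 2032 – 24 April 2033), so Solvik Standard Time is on standard time, UTC+09:00.
21:15 UTC + 9h = 06:15 Solvik Standard Time (rolling into the next day, 4 November 2032).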